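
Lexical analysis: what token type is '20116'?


Pattern: digits only
Type: INTEGER_LITERAL


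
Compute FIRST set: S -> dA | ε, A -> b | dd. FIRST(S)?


Per alternative of S: FIRST(dA) = {d}; FIRST(ε) = {ε}
FIRST(S) = {d, ε}


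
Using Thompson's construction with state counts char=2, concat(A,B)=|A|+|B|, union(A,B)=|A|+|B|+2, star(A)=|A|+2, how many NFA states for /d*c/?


Syntax tree has 2 char leaf(s), 0 union(s), 1 star(s)
chars contribute 2×2 = 4; each union adds +2; each star adds +2
Total: 4 + 0 + 2 = 6 states


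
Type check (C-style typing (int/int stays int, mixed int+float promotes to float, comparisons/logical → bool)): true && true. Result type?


Operand types: bool && bool
Rule: logical operators take bool operands and yield bool
Result type: bool


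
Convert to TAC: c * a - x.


Break into single-operator statements:
t1 = c * a
t2 = t1 - x


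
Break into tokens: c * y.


Scan left to right, longest-match per lexeme
Tokens: ID(c), OP(*), ID(y)


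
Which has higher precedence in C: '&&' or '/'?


'/' is multiplicative (level 10); '&&' is logical AND (level 2)
Higher level binds tighter
'/' has higher precedence than '&&'


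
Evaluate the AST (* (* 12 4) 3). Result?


Evaluate inner: (* 12 4) = 48
Evaluate root: (* 48 3) = 144
Result: 144


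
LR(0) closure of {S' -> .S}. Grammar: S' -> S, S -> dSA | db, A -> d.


Start: S' -> .S
For each item with dot before a nonterminal B, add B -> .γ for every B-production
Closure: [S' -> .S, S -> .dSA, S -> .db]


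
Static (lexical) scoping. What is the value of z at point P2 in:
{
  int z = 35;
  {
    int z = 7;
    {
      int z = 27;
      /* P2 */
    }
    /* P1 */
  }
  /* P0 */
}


z declared in the same block as P2
z = 27


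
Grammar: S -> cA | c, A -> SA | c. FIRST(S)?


Per alternative of S: FIRST(cA) = {c}; FIRST(c) = {c}
FIRST(S) = {c}


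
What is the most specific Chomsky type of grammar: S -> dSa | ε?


Single nonterminal LHS, but d^n a^n is not regular
Classification: Type 2 (Context-Free)


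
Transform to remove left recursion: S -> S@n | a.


Left-recursive alternatives: S@n; non-recursive: a
Introduce S': S -> aS', S' -> @nS' | ε


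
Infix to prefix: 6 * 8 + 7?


left-to-right (same/higher precedence on left): tree is (+ (* 6 8) 7)
Prefix: + * 6 8 7


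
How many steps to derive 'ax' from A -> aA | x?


Derivation: A => aA => ax
Steps: 2


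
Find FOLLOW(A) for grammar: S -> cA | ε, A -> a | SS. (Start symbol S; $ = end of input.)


$ ∈ FOLLOW(S). For each A -> αBβ: add FIRST(β)\{ε} to FOLLOW(B); if β nullable, add FOLLOW(A).
FOLLOW(A) = {$, c}


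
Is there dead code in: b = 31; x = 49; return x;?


b is assigned but never read
Dead: 'b = 31'


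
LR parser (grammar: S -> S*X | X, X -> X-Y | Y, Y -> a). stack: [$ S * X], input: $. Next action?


handle 'S*X' on top; lookahead ∈ FOLLOW(S) = {*, $}
Action: reduce (S -> S*X)


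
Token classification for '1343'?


Pattern: digits only
Type: INTEGER_LITERAL


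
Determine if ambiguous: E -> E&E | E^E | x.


'x&x^x' has two parse trees (no precedence encoded between & and ^)
Ambiguous


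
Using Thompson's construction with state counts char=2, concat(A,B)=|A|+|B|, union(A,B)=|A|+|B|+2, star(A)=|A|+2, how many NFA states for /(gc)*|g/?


Syntax tree has 3 char leaf(s), 1 union(s), 1 star(s)
chars contribute 3×2 = 6; each union adds +2; each star adds +2
Total: 6 + 2 + 2 = 10 states


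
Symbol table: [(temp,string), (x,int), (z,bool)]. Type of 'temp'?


Lookup 'temp' → type string


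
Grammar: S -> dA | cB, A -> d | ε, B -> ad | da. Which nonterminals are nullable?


A nonterminal is nullable iff some alternative derives ε (directly, or every symbol in it is nullable)
Nullable: {A}


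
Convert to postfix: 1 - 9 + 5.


Left to right (same or higher precedence on left)
Postfix: 1 9 - 5 +


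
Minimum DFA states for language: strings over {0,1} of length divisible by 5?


Track length mod 5: states 0..4, accept at 0
Minimal DFA: 5 states


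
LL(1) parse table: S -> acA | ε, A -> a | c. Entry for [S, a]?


For [S, a]: 'a' ∈ FIRST(acA)
Entry: S -> acA


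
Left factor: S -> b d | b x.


Common prefix: 'b'
Factored: S -> b S', S' -> d | x


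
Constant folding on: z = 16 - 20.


16 - 20 = -4 at compile time
Optimized: z = -4


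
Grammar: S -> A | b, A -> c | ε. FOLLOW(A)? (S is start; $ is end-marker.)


$ ∈ FOLLOW(S). For each A -> αBβ: add FIRST(β)\{ε} to FOLLOW(B); if β nullable, add FOLLOW(A).
FOLLOW(A) = {$}


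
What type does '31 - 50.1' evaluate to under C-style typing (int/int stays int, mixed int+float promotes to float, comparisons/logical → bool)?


Operand types: int - float
Rule: mixed int/float promotes to float; int/int stays int
Result type: float


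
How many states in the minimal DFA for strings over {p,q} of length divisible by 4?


Track length mod 4: states 0..3, accept at 0
Minimal DFA: 4 states


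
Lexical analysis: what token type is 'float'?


Pattern: reserved word
Type: KEYWORD


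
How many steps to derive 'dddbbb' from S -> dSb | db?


Derivation: S => dSb => ddSbb => dddbbb
Steps: 3


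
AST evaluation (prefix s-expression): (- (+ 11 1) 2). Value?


Evaluate inner: (+ 11 1) = 12
Evaluate root: (- 12 2) = 10
Result: 10


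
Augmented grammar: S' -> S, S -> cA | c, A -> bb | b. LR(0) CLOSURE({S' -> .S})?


Start: S' -> .S
For each item with dot before a nonterminal B, add B -> .γ for every B-production
Closure: [S' -> .S, S -> .cA, S -> .c]


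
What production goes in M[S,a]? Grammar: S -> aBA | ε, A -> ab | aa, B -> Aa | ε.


For [S, a]: 'a' ∈ FIRST(aBA)
Entry: S -> aBA


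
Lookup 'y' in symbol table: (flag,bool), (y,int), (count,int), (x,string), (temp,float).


Lookup 'y' → type int


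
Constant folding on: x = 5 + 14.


5 + 14 = 19 at compile time
Optimized: x = 19


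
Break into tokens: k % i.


Scan left to right, longest-match per lexeme
Tokens: ID(k), OP(%), ID(i)


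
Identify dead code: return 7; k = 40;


statement follows a return and is unreachable
Dead: 'k = 40'


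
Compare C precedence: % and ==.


'%' is multiplicative (level 10); '==' is equality (level 6)
Higher level binds tighter
'%' has higher precedence than '=='


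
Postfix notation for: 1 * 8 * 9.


Left to right (same or higher precedence on left)
Postfix: 1 8 * 9 *


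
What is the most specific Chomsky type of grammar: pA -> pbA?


LHS has context (more than one symbol) and |LHS| ≤ |RHS|
Classification: Type 1 (Context-Sensitive)


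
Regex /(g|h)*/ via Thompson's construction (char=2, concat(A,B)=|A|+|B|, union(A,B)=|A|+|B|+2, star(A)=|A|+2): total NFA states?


Syntax tree has 2 char leaf(s), 1 union(s), 1 star(s)
chars contribute 2×2 = 4; each union adds +2; each star adds +2
Total: 4 + 2 + 2 = 8 states


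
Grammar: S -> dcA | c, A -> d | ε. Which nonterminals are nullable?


A nonterminal is nullable iff some alternative derives ε (directly, or every symbol in it is nullable)
Nullable: {A}


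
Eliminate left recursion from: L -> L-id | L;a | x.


Left-recursive alternatives: L-id, L;a; non-recursive: x
Introduce L': L -> xL', L' -> -idL' | ;aL' | ε


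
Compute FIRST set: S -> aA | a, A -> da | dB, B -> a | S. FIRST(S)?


Per alternative of S: FIRST(aA) = {a}; FIRST(a) = {a}
FIRST(S) = {a}


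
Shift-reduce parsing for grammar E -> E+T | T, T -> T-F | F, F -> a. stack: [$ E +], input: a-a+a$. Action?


no handle ('E+' is not any RHS); shift 'a'
Action: shift


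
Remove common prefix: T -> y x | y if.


Common prefix: 'y'
Factored: T -> y T', T' -> x | if


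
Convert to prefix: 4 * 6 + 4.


left-to-right (same/higher precedence on left): tree is (+ (* 4 6) 4)
Prefix: + * 4 6 4


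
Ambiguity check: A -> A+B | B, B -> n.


precedence layered via separate nonterminal B: deterministic
Unambiguous


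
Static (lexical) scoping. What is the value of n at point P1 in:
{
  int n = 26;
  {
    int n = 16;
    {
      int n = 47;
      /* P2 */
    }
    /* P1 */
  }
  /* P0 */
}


n declared in the same block as P1
n = 16


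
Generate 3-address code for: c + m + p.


Break into single-operator statements:
t1 = c + m
t2 = t1 + p


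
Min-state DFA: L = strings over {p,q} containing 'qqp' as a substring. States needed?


KMP-style automaton: 3 progress states + 1 absorbing accept = 4
Minimal DFA: 4 states


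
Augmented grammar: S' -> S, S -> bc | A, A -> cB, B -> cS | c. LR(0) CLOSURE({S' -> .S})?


Start: S' -> .S
For each item with dot before a nonterminal B, add B -> .γ for every B-production
Closure: [S' -> .S, S -> .bc, S -> .A, A -> .cB]


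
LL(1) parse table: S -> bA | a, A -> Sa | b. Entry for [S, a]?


For [S, a]: 'a' ∈ FIRST(a)
Entry: S -> a


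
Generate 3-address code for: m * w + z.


Break into single-operator statements:
t1 = m * w
t2 = t1 + z


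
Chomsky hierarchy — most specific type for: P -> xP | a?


Right-linear: every RHS is a terminal or a terminal followed by one nonterminal
Classification: Type 3 (Regular)


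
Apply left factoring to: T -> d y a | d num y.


Common prefix: 'd'
Factored: T -> d T', T' -> y a | num y


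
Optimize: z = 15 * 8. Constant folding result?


15 * 8 = 120 at compile time
Optimized: z = 120


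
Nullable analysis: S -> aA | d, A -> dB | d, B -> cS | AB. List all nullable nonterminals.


A nonterminal is nullable iff some alternative derives ε (directly, or every symbol in it is nullable)
Nullable: {}


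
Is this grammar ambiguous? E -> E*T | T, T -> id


precedence layered via separate nonterminal T: deterministic
Unambiguous


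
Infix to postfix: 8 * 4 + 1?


Left to right (same or higher precedence on left)
Postfix: 8 4 * 1 +


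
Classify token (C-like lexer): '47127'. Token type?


Pattern: digits only
Type: INTEGER_LITERAL


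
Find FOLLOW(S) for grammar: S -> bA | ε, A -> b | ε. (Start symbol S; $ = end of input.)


$ ∈ FOLLOW(S). For each A -> αBβ: add FIRST(β)\{ε} to FOLLOW(B); if β nullable, add FOLLOW(A).
FOLLOW(S) = {$}


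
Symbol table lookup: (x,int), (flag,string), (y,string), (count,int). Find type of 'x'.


Lookup 'x' → type int


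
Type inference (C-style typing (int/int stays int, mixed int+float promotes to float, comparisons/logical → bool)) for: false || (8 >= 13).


Operand types: bool || bool
Rule: logical operators take bool operands and yield bool
Result type: bool


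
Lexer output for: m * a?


Scan left to right, longest-match per lexeme
Tokens: ID(m), OP(*), ID(a)


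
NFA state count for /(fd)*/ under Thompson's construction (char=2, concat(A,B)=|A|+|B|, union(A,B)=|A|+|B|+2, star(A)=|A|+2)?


Syntax tree has 2 char leaf(s), 0 union(s), 1 star(s)
chars contribute 2×2 = 4; each union adds +2; each star adds +2
Total: 4 + 0 + 2 = 6 states


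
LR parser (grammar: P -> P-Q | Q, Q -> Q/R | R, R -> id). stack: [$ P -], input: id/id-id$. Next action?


no handle ('P-' is not any RHS); shift 'id'
Action: shift


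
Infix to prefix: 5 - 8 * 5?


'*' binds tighter: tree is (- 5 (* 8 5))
Prefix: - 5 * 8 5


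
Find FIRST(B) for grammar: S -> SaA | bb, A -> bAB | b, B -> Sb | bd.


Per alternative of B: FIRST(Sb) = {b}; FIRST(bd) = {b}
FIRST(B) = {b}


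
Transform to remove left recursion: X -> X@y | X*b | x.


Left-recursive alternatives: X@y, X*b; non-recursive: x
Introduce X': X -> xX', X' -> @yX' | *bX' | ε


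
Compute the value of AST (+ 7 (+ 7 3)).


Evaluate inner: (+ 7 3) = 10
Evaluate root: (+ 7 10) = 17
Result: 17


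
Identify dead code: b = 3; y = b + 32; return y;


b is read by y's definition; y is returned
No dead code


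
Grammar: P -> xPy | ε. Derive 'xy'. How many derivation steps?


Derivation: P => xPy => xy
Steps: 2


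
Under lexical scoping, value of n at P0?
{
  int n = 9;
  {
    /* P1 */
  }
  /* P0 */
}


n declared in the same block as P0
n = 9


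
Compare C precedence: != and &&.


'!=' is equality (level 6); '&&' is logical AND (level 2)
Higher level binds tighter
'!=' has higher precedence than '&&'


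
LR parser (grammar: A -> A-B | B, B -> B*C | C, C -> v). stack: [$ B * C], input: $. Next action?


handle 'B*C' on top
Action: reduce (B -> B*C)


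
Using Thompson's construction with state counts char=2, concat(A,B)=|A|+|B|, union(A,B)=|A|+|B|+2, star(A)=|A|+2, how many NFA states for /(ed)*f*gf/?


Syntax tree has 5 char leaf(s), 0 union(s), 2 star(s)
chars contribute 5×2 = 10; each union adds +2; each star adds +2
Total: 10 + 0 + 4 = 14 states


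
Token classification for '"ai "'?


Pattern: double-quoted sequence
Type: STRING_LITERAL


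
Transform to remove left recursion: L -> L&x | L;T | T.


Left-recursive alternatives: L&x, L;T; non-recursive: T
Introduce L': L -> TL', L' -> &xL' | ;TL' | ε


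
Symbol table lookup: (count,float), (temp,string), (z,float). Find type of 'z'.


Lookup 'z' → type float


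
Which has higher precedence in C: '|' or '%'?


'%' is multiplicative (level 10); '|' is bitwise OR (level 3)
Higher level binds tighter
'%' has higher precedence than '|'


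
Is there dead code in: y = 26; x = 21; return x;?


y is assigned but never read
Dead: 'y = 26'


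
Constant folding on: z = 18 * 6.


18 * 6 = 108 at compile time
Optimized: z = 108


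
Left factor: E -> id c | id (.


Common prefix: 'id'
Factored: E -> id E', E' -> c | (


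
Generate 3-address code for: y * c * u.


Break into single-operator statements:
t1 = y * c
t2 = t1 * u


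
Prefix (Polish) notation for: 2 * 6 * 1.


left-to-right (same/higher precedence on left): tree is (* (* 2 6) 1)
Prefix: * * 2 6 1


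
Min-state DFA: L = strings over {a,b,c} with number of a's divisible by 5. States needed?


Track (count of a) mod 5: states 0..4, accept at 0
Minimal DFA: 5 states


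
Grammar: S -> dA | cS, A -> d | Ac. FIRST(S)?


Per alternative of S: FIRST(dA) = {d}; FIRST(cS) = {c}
FIRST(S) = {c, d}


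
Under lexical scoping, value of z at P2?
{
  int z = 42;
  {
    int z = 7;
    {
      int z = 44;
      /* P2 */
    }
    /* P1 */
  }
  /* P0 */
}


z declared in the same block as P2
z = 44


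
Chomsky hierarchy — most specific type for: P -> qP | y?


Right-linear: every RHS is a terminal or a terminal followed by one nonterminal
Classification: Type 3 (Regular)


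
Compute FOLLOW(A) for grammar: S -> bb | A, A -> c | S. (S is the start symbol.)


$ ∈ FOLLOW(S). For each A -> αBβ: add FIRST(β)\{ε} to FOLLOW(B); if β nullable, add FOLLOW(A).
FOLLOW(A) = {$}


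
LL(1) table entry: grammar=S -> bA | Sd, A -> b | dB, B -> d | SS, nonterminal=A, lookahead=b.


For [A, b]: 'b' ∈ FIRST(b)
Entry: A -> b


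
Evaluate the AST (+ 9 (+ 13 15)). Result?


Evaluate inner: (+ 13 15) = 28
Evaluate root: (+ 9 28) = 37
Result: 37


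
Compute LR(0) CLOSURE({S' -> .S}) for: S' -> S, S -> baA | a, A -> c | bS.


Start: S' -> .S
For each item with dot before a nonterminal B, add B -> .γ for every B-production
Closure: [S' -> .S, S -> .baA, S -> .a]


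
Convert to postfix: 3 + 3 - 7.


Left to right (same or higher precedence on left)
Postfix: 3 3 + 7 -


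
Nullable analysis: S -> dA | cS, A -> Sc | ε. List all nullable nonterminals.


A nonterminal is nullable iff some alternative derives ε (directly, or every symbol in it is nullable)
Nullable: {A}


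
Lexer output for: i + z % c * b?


Scan left to right, longest-match per lexeme
Tokens: ID(i), OP(+), ID(z), OP(%), ID(c), OP(*), ID(b)


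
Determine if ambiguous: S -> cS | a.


right-linear, alternatives start with distinct terminals 'c' vs 'a': unique leftmost derivation
Unambiguous


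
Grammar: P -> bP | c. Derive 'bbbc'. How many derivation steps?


Derivation: P => bP => bbP => bbbP => bbbc
Steps: 4


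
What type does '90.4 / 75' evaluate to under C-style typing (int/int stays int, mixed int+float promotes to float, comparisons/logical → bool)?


Operand types: float / int
Rule: mixed int/float promotes to float; int/int stays int
Result type: float


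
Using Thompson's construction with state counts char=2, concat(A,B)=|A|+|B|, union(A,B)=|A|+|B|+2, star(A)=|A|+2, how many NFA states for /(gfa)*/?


Syntax tree has 3 char leaf(s), 0 union(s), 1 star(s)
chars contribute 3×2 = 6; each union adds +2; each star adds +2
Total: 6 + 0 + 2 = 8 states


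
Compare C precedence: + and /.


'/' is multiplicative (level 10); '+' is additive (level 9)
Higher level binds tighter
'/' has higher precedence than '+'


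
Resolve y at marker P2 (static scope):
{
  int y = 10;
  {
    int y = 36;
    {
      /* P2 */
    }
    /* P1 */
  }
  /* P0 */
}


P2's block does not declare y; resolves to the enclosing declaration at depth 1
y = 36


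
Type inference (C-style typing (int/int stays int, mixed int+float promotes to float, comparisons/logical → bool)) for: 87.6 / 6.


Operand types: float / int
Rule: mixed int/float promotes to float; int/int stays int
Result type: float


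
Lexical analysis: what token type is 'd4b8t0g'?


Pattern: letter/underscore followed by alphanumerics, not a keyword
Type: IDENTIFIER


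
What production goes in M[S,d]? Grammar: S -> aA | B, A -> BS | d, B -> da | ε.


For [S, d]: 'd' ∈ FIRST(B)
Entry: S -> B


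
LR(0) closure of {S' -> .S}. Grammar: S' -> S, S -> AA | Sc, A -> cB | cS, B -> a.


Start: S' -> .S
For each item with dot before a nonterminal B, add B -> .γ for every B-production
Closure: [S' -> .S, S -> .AA, S -> .Sc, A -> .cB, A -> .cS]


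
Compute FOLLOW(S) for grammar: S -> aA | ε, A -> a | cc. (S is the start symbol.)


$ ∈ FOLLOW(S). For each A -> αBβ: add FIRST(β)\{ε} to FOLLOW(B); if β nullable, add FOLLOW(A).
FOLLOW(S) = {$}


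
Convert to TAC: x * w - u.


Break into single-operator statements:
t1 = x * w
t2 = t1 - u


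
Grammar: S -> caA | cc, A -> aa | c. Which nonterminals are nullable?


A nonterminal is nullable iff some alternative derives ε (directly, or every symbol in it is nullable)
Nullable: {}


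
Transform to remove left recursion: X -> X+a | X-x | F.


Left-recursive alternatives: X+a, X-x; non-recursive: F
Introduce X': X -> FX', X' -> +aX' | -xX' | ε


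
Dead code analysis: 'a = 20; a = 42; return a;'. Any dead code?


first assignment to a is overwritten before any read
Dead: 'a = 20'


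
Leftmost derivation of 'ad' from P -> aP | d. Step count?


Derivation: P => aP => ad
Steps: 2


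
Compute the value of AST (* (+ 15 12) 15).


Evaluate inner: (+ 15 12) = 27
Evaluate root: (* 27 15) = 405
Result: 405


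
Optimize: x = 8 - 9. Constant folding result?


8 - 9 = -1 at compile time
Optimized: x = -1


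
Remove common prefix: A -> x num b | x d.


Common prefix: 'x'
Factored: A -> x A', A' -> num b | d


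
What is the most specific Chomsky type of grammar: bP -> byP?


LHS has context (more than one symbol) and |LHS| ≤ |RHS|
Classification: Type 1 (Context-Sensitive)


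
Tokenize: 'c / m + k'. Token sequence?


Scan left to right, longest-match per lexeme
Tokens: ID(c), OP(/), ID(m), OP(+), ID(k)


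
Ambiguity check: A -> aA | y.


right-linear, alternatives start with distinct terminals 'a' vs 'y': unique leftmost derivation
Unambiguous


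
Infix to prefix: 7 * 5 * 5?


left-to-right (same/higher precedence on left): tree is (* (* 7 5) 5)
Prefix: * * 7 5 5


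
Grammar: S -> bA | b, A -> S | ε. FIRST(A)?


Per alternative of A: FIRST(S) = {b}; FIRST(ε) = {ε}
FIRST(A) = {b, ε}


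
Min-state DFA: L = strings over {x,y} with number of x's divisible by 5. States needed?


Track (count of x) mod 5: states 0..4, accept at 0
Minimal DFA: 5 states


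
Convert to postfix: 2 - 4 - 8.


Left to right (same or higher precedence on left)
Postfix: 2 4 - 8 -


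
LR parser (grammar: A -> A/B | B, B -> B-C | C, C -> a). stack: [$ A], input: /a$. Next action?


shift '/' to continue A -> A/B
Action: shift


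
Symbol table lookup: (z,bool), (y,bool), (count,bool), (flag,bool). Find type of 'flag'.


Lookup 'flag' → type bool


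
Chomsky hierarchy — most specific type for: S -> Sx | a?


Left-linear: every RHS is a terminal or one nonterminal followed by a terminal
Classification: Type 3 (Regular)


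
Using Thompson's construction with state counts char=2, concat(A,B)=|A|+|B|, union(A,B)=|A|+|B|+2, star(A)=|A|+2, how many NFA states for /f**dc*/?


Syntax tree has 3 char leaf(s), 0 union(s), 3 star(s)
chars contribute 3×2 = 6; each union adds +2; each star adds +2
Total: 6 + 0 + 6 = 12 states


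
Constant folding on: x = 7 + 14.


7 + 14 = 21 at compile time
Optimized: x = 21


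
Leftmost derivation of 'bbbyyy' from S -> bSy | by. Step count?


Derivation: S => bSy => bbSyy => bbbyyy
Steps: 3


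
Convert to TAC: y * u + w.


Break into single-operator statements:
t1 = y * u
t2 = t1 + w


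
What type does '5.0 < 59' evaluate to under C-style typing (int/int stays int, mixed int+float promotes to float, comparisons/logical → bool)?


Operand types: float < int
Rule: comparison yields bool
Result type: bool


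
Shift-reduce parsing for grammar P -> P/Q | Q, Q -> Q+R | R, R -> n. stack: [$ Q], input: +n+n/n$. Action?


shift '+' to continue Q -> Q+R
Action: shift


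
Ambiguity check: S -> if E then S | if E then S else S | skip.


dangling else: 'if E then if E then skip else skip' parses two ways
Ambiguous


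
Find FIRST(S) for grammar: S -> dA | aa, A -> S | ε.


Per alternative of S: FIRST(dA) = {d}; FIRST(aa) = {a}
FIRST(S) = {a, d}


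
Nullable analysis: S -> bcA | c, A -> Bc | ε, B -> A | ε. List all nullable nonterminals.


A nonterminal is nullable iff some alternative derives ε (directly, or every symbol in it is nullable)
Nullable: {A, B}


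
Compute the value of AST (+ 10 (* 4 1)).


Evaluate inner: (* 4 1) = 4
Evaluate root: (+ 10 4) = 14
Result: 14


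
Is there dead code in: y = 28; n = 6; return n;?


y is assigned but never read
Dead: 'y = 28'


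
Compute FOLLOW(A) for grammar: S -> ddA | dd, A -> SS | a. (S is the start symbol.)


$ ∈ FOLLOW(S). For each A -> αBβ: add FIRST(β)\{ε} to FOLLOW(B); if β nullable, add FOLLOW(A).
FOLLOW(A) = {$, d}


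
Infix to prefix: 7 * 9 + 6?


left-to-right (same/higher precedence on left): tree is (+ (* 7 9) 6)
Prefix: + * 7 9 6


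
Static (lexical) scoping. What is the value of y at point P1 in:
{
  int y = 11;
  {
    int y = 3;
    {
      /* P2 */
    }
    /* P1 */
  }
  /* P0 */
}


y declared in the same block as P1
y = 3


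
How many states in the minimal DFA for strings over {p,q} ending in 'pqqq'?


Track the longest suffix of input matching a prefix of 'pqqq': 5 classes (prefixes of length 0..4)
Minimal DFA: 5 states


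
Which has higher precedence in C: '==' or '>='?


'>=' is relational (level 7); '==' is equality (level 6)
Higher level binds tighter
'>=' has higher precedence than '=='


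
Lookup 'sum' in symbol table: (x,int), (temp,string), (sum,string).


Lookup 'sum' → type string


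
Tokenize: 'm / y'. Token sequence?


Scan left to right, longest-match per lexeme
Tokens: ID(m), OP(/), ID(y)


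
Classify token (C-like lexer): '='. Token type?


Pattern: operator symbol
Type: OPERATOR


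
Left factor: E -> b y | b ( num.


Common prefix: 'b'
Factored: E -> b E', E' -> y | ( num


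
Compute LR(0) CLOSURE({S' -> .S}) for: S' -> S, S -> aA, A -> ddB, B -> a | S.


Start: S' -> .S
For each item with dot before a nonterminal B, add B -> .γ for every B-production
Closure: [S' -> .S, S -> .aA]


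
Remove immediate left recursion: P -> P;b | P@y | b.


Left-recursive alternatives: P;b, P@y; non-recursive: b
Introduce P': P -> bP', P' -> ;bP' | @yP' | ε


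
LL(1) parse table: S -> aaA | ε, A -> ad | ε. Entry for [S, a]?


For [S, a]: 'a' ∈ FIRST(aaA)
Entry: S -> aaA


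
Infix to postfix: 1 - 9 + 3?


Left to right (same or higher precedence on left)
Postfix: 1 9 - 3 +


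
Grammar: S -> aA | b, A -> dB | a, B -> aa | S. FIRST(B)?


Per alternative of B: FIRST(aa) = {a}; FIRST(S) = {a, b}
FIRST(B) = {a, b}


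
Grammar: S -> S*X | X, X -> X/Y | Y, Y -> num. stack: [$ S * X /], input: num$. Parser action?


no handle; shift 'num'
Action: shift


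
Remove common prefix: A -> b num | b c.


Common prefix: 'b'
Factored: A -> b A', A' -> num | c


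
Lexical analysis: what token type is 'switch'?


Pattern: reserved word
Type: KEYWORD


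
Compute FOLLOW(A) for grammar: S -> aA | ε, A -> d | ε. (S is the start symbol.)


$ ∈ FOLLOW(S). For each A -> αBβ: add FIRST(β)\{ε} to FOLLOW(B); if β nullable, add FOLLOW(A).
FOLLOW(A) = {$}


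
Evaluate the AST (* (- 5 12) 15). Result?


Evaluate inner: (- 5 12) = -7
Evaluate root: (* -7 15) = -105
Result: -105


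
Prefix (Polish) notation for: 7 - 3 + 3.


left-to-right (same/higher precedence on left): tree is (+ (- 7 3) 3)
Prefix: + - 7 3 3


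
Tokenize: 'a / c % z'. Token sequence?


Scan left to right, longest-match per lexeme
Tokens: ID(a), OP(/), ID(c), OP(%), ID(z)


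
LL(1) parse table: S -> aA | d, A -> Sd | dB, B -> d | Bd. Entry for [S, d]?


For [S, d]: 'd' ∈ FIRST(d)
Entry: S -> d


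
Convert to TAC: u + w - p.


Break into single-operator statements:
t1 = u + w
t2 = t1 - p


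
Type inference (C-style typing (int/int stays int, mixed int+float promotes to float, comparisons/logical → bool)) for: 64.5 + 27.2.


Operand types: float + float
Rule: mixed int/float promotes to float; int/int stays int
Result type: float


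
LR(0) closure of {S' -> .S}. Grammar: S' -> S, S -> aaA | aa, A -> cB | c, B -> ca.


Start: S' -> .S
For each item with dot before a nonterminal B, add B -> .γ for every B-production
Closure: [S' -> .S, S -> .aaA, S -> .aa]


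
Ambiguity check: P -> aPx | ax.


balanced a^n…x^n: each string has a unique parse
Unambiguous


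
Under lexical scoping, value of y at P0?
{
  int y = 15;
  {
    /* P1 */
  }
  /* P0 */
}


y declared in the same block as P0
y = 15


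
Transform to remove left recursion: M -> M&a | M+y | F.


Left-recursive alternatives: M&a, M+y; non-recursive: F
Introduce M': M -> FM', M' -> &aM' | +yM' | ε


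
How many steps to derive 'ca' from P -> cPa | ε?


Derivation: P => cPa => ca
Steps: 2


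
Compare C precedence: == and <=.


'<=' is relational (level 7); '==' is equality (level 6)
Higher level binds tighter
'<=' has higher precedence than '=='


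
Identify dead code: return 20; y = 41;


statement follows a return and is unreachable
Dead: 'y = 41'


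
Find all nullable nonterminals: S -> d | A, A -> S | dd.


A nonterminal is nullable iff some alternative derives ε (directly, or every symbol in it is nullable)
Nullable: {}


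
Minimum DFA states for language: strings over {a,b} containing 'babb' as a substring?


KMP-style automaton: 4 progress states + 1 absorbing accept = 5
Minimal DFA: 5 states


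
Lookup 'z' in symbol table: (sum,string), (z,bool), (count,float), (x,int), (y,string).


Lookup 'z' → type bool


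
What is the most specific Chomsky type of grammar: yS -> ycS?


LHS has context (more than one symbol) and |LHS| ≤ |RHS|
Classification: Type 1 (Context-Sensitive)


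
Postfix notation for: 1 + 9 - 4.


Left to right (same or higher precedence on left)
Postfix: 1 9 + 4 -


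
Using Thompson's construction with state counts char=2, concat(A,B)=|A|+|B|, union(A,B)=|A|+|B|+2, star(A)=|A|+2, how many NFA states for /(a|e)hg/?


Syntax tree has 4 char leaf(s), 1 union(s), 0 star(s)
chars contribute 4×2 = 8; each union adds +2; each star adds +2
Total: 8 + 2 + 0 = 10 states


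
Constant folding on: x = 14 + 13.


14 + 13 = 27 at compile time
Optimized: x = 27


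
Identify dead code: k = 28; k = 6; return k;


first assignment to k is overwritten before any read
Dead: 'k = 28'


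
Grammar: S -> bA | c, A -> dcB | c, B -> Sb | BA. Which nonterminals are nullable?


A nonterminal is nullable iff some alternative derives ε (directly, or every symbol in it is nullable)
Nullable: {}


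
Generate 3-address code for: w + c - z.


Break into single-operator statements:
t1 = w + c
t2 = t1 - z


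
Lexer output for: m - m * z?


Scan left to right, longest-match per lexeme
Tokens: ID(m), OP(-), ID(m), OP(*), ID(z)


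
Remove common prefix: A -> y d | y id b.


Common prefix: 'y'
Factored: A -> y A', A' -> d | id b


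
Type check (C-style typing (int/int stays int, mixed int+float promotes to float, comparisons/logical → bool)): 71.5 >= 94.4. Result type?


Operand types: float >= float
Rule: comparison yields bool
Result type: bool


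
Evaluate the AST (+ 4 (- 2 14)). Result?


Evaluate inner: (- 2 14) = -12
Evaluate root: (+ 4 -12) = -8
Result: -8


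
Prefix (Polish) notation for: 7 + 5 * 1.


'*' binds tighter: tree is (+ 7 (* 5 1))
Prefix: + 7 * 5 1


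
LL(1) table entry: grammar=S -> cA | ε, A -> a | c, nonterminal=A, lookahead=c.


For [A, c]: 'c' ∈ FIRST(c)
Entry: A -> c


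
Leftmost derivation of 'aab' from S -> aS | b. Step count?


Derivation: S => aS => aaS => aab
Steps: 3


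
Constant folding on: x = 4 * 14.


4 * 14 = 56 at compile time
Optimized: x = 56


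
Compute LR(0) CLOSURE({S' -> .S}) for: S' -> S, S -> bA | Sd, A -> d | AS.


Start: S' -> .S
For each item with dot before a nonterminal B, add B -> .γ for every B-production
Closure: [S' -> .S, S -> .bA, S -> .Sd]


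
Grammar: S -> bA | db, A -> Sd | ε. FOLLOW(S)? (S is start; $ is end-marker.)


$ ∈ FOLLOW(S). For each A -> αBβ: add FIRST(β)\{ε} to FOLLOW(B); if β nullable, add FOLLOW(A).
FOLLOW(S) = {$, d}


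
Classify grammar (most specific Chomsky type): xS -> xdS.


LHS has context (more than one symbol) and |LHS| ≤ |RHS|
Classification: Type 1 (Context-Sensitive)


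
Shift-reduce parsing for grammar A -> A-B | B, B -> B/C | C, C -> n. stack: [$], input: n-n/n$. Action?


no handle on stack; shift 'n'
Action: shift


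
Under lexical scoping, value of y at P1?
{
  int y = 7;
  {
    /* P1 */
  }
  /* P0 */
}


P1's block does not declare y; resolves to the enclosing declaration at depth 0
y = 7


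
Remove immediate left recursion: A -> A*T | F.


Left-recursive alternatives: A*T; non-recursive: F
Introduce A': A -> FA', A' -> *TA' | ε


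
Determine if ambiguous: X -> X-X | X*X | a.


'a-a*a' has two parse trees (no precedence encoded between - and *)
Ambiguous


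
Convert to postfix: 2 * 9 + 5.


Left to right (same or higher precedence on left)
Postfix: 2 9 * 5 +


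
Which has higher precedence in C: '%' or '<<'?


'%' is multiplicative (level 10); '<<' is shift (level 8)
Higher level binds tighter
'%' has higher precedence than '<<'


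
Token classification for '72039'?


Pattern: digits only
Type: INTEGER_LITERAL


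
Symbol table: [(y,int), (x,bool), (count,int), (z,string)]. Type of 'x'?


Lookup 'x' → type bool


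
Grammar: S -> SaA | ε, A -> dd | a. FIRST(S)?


Per alternative of S: FIRST(SaA) = {a}; FIRST(ε) = {ε}
FIRST(S) = {a, ε}


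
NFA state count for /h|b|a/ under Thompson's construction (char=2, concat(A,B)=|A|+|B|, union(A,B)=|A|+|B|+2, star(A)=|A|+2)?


Syntax tree has 3 char leaf(s), 2 union(s), 0 star(s)
chars contribute 3×2 = 6; each union adds +2; each star adds +2
Total: 6 + 4 + 0 = 10 states


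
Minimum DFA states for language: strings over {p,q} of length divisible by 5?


Track length mod 5: states 0..4, accept at 0
Minimal DFA: 5 states


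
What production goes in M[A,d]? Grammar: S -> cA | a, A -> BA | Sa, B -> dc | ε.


For [A, d]: 'd' ∈ FIRST(BA)
Entry: A -> BA


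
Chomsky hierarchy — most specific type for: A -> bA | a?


Right-linear: every RHS is a terminal or a terminal followed by one nonterminal
Classification: Type 3 (Regular)


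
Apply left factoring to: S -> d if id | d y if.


Common prefix: 'd'
Factored: S -> d S', S' -> if id | y if


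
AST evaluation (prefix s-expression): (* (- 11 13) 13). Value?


Evaluate inner: (- 11 13) = -2
Evaluate root: (* -2 13) = -26
Result: -26


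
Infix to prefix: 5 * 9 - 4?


left-to-right (same/higher precedence on left): tree is (- (* 5 9) 4)
Prefix: - * 5 9 4


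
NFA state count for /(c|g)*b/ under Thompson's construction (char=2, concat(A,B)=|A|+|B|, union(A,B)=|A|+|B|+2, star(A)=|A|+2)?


Syntax tree has 3 char leaf(s), 1 union(s), 1 star(s)
chars contribute 3×2 = 6; each union adds +2; each star adds +2
Total: 6 + 2 + 2 = 10 states


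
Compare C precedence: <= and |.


'<=' is relational (level 7); '|' is bitwise OR (level 3)
Higher level binds tighter
'<=' has higher precedence than '|'


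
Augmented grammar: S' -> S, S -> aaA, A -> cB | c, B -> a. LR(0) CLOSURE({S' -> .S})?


Start: S' -> .S
For each item with dot before a nonterminal B, add B -> .γ for every B-production
Closure: [S' -> .S, S -> .aaA]


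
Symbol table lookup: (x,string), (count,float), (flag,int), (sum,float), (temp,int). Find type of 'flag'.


Lookup 'flag' → type int


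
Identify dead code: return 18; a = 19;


statement follows a return and is unreachable
Dead: 'a = 19'


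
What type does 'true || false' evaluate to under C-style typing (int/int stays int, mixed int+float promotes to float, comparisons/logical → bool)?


Operand types: bool || bool
Rule: logical operators take bool operands and yield bool
Result type: bool


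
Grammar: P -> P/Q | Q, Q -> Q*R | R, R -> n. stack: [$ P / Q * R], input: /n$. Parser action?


handle 'Q*R' on top
Action: reduce (Q -> Q*R)


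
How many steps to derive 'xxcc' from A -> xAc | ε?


Derivation: A => xAc => xxAcc => xxcc
Steps: 3


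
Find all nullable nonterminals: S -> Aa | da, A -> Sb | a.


A nonterminal is nullable iff some alternative derives ε (directly, or every symbol in it is nullable)
Nullable: {}


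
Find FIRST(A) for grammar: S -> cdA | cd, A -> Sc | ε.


Per alternative of A: FIRST(Sc) = {c}; FIRST(ε) = {ε}
FIRST(A) = {c, ε}


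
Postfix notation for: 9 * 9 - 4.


Left to right (same or higher precedence on left)
Postfix: 9 9 * 4 -


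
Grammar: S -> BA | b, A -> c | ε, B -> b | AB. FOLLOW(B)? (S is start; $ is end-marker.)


$ ∈ FOLLOW(S). For each A -> αBβ: add FIRST(β)\{ε} to FOLLOW(B); if β nullable, add FOLLOW(A).
FOLLOW(B) = {$, c}


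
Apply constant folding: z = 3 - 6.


3 - 6 = -3 at compile time
Optimized: z = -3


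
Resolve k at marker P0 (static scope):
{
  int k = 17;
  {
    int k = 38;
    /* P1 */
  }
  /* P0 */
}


k declared in the same block as P0
k = 17


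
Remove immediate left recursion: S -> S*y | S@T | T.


Left-recursive alternatives: S*y, S@T; non-recursive: T
Introduce S': S -> TS', S' -> *yS' | @TS' | ε


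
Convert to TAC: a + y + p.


Break into single-operator statements:
t1 = a + y
t2 = t1 + p


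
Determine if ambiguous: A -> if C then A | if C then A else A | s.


dangling else: 'if C then if C then s else s' parses two ways
Ambiguous


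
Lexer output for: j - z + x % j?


Scan left to right, longest-match per lexeme
Tokens: ID(j), OP(-), ID(z), OP(+), ID(x), OP(%), ID(j)


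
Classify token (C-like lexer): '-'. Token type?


Pattern: operator symbol
Type: OPERATOR


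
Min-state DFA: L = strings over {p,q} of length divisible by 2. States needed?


Track length mod 2: states 0..1, accept at 0
Minimal DFA: 2 states


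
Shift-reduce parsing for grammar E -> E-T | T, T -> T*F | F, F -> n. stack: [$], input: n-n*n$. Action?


no handle on stack; shift 'n'
Action: shift


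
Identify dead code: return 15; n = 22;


statement follows a return and is unreachable
Dead: 'n = 22'


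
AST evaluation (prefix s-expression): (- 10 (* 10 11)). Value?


Evaluate inner: (* 10 11) = 110
Evaluate root: (- 10 110) = -100
Result: -100


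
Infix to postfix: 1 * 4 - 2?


Left to right (same or higher precedence on left)
Postfix: 1 4 * 2 -


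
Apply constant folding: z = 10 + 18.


10 + 18 = 28 at compile time
Optimized: z = 28


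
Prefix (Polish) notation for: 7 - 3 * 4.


'*' binds tighter: tree is (- 7 (* 3 4))
Prefix: - 7 * 3 4


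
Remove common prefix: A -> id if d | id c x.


Common prefix: 'id'
Factored: A -> id A', A' -> if d | c x


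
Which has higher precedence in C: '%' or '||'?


'%' is multiplicative (level 10); '||' is logical OR (level 1)
Higher level binds tighter
'%' has higher precedence than '||'


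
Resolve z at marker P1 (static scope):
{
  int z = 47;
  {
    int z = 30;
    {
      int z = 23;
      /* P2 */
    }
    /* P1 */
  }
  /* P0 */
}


z declared in the same block as P1
z = 30


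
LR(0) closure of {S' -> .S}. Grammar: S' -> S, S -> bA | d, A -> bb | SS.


Start: S' -> .S
For each item with dot before a nonterminal B, add B -> .γ for every B-production
Closure: [S' -> .S, S -> .bA, S -> .d]


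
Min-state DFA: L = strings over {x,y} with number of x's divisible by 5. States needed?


Track (count of x) mod 5: states 0..4, accept at 0
Minimal DFA: 5 states


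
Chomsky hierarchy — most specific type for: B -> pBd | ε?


Single nonterminal LHS, but p^n d^n is not regular
Classification: Type 2 (Context-Free)


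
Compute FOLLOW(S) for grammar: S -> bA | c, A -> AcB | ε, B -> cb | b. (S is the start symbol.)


$ ∈ FOLLOW(S). For each A -> αBβ: add FIRST(β)\{ε} to FOLLOW(B); if β nullable, add FOLLOW(A).
FOLLOW(S) = {$}


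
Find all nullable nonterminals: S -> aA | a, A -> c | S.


A nonterminal is nullable iff some alternative derives ε (directly, or every symbol in it is nullable)
Nullable: {}


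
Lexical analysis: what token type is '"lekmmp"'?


Pattern: double-quoted sequence
Type: STRING_LITERAL


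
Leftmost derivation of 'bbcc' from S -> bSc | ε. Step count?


Derivation: S => bSc => bbScc => bbcc
Steps: 3


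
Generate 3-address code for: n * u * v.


Break into single-operator statements:
t1 = n * u
t2 = t1 * v


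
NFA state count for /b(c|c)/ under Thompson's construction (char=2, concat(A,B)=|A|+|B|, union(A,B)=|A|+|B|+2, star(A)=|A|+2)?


Syntax tree has 3 char leaf(s), 1 union(s), 0 star(s)
chars contribute 3×2 = 6; each union adds +2; each star adds +2
Total: 6 + 2 + 0 = 8 states


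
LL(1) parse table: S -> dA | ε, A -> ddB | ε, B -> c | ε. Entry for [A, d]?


For [A, d]: 'd' ∈ FIRST(ddB)
Entry: A -> ddB


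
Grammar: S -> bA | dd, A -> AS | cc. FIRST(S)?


Per alternative of S: FIRST(bA) = {b}; FIRST(dd) = {d}
FIRST(S) = {b, d}


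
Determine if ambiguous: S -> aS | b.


right-linear, alternatives start with distinct terminals 'a' vs 'b': unique leftmost derivation
Unambiguous
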